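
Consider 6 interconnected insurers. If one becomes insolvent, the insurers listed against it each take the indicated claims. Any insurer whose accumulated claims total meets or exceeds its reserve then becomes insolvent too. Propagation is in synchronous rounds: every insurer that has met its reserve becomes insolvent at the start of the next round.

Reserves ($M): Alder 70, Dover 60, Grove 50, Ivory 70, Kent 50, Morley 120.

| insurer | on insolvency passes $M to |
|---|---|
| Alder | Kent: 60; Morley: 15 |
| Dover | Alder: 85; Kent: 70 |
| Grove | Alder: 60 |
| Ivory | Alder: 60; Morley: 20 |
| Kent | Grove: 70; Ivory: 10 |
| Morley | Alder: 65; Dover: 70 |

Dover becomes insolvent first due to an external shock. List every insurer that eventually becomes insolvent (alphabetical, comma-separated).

Alder, Dover, Grove, Kent

Round 1 — Dover becomes insolvent (initial).
  Alder: +85 → 85 ≥ 70
  Kent: +70 → 70 ≥ 50
Round 2 — Alder, Kent become insolvent.
  Grove: +70 → 70 ≥ 50
  Ivory: +10 → 10 < 70
  Morley: +15 → 15 < 120
Round 3 — Grove becomes insolvent.
No further insolvencies.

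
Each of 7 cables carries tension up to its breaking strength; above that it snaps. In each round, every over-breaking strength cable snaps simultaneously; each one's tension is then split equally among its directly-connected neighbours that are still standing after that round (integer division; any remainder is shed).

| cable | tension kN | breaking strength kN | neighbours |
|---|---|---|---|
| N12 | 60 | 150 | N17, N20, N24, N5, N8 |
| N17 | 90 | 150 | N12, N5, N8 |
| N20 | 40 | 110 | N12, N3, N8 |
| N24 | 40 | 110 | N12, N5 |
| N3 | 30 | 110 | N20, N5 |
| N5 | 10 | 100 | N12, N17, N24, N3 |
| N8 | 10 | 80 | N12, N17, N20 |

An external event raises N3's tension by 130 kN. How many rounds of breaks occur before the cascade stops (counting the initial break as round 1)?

Round 1 — N3 at 160 > 110. N3 snaps.
  N3 sheds 160 kN to N20, N5: 80 each.
    N20: 40+80 = 120 > 110
    N5: 10+80 = 90 ≤ 100
Round 2 — N20 snaps.
  N20 sheds 120 kN to N12, N8: 60 each.
    N12: 60+60 = 120 ≤ 150
    N8: 10+60 = 70 ≤ 80
No further breaks.

2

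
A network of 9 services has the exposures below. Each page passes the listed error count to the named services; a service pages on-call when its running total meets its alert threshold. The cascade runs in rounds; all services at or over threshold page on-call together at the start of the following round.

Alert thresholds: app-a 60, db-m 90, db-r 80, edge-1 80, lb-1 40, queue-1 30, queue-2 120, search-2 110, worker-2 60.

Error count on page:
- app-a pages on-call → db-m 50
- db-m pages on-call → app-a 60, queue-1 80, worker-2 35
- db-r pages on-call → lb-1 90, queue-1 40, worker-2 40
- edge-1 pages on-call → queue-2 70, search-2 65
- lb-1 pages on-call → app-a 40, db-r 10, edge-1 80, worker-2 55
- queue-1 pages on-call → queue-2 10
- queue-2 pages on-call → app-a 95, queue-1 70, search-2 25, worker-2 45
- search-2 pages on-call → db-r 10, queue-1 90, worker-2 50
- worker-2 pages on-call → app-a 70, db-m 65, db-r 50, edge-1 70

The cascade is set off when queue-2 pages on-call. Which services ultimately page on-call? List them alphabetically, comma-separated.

app-a, queue-1, queue-2

Round 1 — queue-2 pages on-call (initial).
  app-a: +95 → 95 ≥ 60
  queue-1: +70 → 70 ≥ 30
  search-2: +25 → 25 < 110
  worker-2: +45 → 45 < 60
Round 2 — app-a, queue-1 page on-call.
  db-m: +50 → 50 < 90
No further pages.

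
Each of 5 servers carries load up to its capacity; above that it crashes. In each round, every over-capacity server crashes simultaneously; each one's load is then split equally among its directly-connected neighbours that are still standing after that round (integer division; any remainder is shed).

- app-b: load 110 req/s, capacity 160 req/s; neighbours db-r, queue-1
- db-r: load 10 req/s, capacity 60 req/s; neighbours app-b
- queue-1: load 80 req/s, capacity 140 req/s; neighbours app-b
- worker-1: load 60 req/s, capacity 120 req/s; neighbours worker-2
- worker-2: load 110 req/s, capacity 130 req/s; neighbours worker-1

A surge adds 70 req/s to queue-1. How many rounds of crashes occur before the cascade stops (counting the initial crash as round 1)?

Round 1 — queue-1 at 150 > 140. queue-1 crashes.
  queue-1 sheds 150 req/s to app-b: 150 each.
    app-b: 110+150 = 260 > 160
Round 2 — app-b crashes.
  app-b sheds 260 req/s to db-r: 260 each.
    db-r: 10+260 = 270 > 60
Round 3 — db-r crashes.
  db-r sheds 270 req/s: no online neighbours, lost.
No further crashes.

3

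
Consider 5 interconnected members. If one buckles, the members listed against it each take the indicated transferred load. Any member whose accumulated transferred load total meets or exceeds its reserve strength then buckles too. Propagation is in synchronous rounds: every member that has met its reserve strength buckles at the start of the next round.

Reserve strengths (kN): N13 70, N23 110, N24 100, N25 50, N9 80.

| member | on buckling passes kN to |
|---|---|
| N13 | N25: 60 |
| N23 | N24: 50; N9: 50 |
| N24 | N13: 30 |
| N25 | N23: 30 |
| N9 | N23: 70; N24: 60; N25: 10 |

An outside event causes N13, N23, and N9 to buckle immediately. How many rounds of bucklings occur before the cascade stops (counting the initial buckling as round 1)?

2

Round 1 — N13, N23, N9 buckle (initial).
  N24: +50+60 → 110 ≥ 100
  N25: +60+10 → 70 ≥ 50
Round 2 — N24, N25 buckle.
No further bucklings.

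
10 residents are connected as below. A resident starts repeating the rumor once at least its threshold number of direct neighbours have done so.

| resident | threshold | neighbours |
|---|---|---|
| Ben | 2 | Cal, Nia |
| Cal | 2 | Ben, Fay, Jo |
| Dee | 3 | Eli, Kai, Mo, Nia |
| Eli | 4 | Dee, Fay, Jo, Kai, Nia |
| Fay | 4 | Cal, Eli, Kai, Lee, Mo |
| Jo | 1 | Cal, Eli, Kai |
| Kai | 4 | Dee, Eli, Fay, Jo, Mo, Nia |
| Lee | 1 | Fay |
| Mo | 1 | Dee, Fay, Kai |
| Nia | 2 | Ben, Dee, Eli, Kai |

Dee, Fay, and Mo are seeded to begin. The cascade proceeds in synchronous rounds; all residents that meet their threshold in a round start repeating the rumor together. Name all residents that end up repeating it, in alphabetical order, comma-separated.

Dee, Fay, Lee, Mo

Round 1 — Dee, Fay, Mo start repeating the rumor (initial).
Round 2 — checking thresholds:
  Cal: 1 of 3 neighbours < 2, below threshold.
  Eli: 2 of 5 neighbours < 4, below threshold.
  Kai: 3 of 6 neighbours < 4, below threshold.
  Lee: 1 of 1 neighbours ≥ 1, starts repeating the rumor.
  Nia: 1 of 4 neighbours < 2, below threshold.
Round 3 — no new spreads; cascade stops.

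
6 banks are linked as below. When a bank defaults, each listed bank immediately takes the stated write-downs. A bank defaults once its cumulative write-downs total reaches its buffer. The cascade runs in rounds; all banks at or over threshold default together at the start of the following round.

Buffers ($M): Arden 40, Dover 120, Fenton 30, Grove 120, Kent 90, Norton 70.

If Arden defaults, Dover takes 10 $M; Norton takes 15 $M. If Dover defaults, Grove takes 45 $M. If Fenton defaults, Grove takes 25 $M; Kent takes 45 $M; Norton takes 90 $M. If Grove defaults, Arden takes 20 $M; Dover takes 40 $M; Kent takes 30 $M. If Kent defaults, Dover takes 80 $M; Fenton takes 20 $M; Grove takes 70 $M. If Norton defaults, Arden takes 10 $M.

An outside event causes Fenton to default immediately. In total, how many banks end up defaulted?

2

Round 1 — Fenton defaults (initial).
  Grove: +25 → 25 < 120
  Kent: +45 → 45 < 90
  Norton: +90 → 90 ≥ 70
Round 2 — Norton defaults.
  Arden: +10 → 10 < 40
No further defaults.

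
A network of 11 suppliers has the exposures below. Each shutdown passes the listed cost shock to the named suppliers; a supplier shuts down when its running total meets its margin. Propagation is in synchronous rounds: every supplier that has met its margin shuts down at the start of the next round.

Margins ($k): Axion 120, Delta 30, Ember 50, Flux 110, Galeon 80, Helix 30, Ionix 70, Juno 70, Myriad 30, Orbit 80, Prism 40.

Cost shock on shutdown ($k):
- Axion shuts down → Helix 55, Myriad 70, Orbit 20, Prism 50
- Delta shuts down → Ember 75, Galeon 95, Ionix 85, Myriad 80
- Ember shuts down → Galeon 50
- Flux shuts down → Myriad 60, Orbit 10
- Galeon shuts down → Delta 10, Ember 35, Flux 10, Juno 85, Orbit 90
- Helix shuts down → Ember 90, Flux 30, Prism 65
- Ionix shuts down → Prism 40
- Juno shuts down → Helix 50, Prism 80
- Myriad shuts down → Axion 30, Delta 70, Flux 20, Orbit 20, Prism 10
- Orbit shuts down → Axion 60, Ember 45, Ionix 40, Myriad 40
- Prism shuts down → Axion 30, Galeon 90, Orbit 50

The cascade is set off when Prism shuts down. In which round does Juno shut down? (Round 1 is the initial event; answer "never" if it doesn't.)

Round 1 — Prism shuts down (initial).
  Axion: +30 → 30 < 120
  Galeon: +90 → 90 ≥ 80
  Orbit: +50 → 50 < 80
Round 2 — Galeon shuts down.
  Delta: +10 → 10 < 30
  Ember: +35 → 35 < 50
  Flux: +10 → 10 < 110
  Juno: +85 → 85 ≥ 70
  Orbit: +90 → 140 ≥ 80
Round 3 — Juno, Orbit shut down.
  Axion: +60 → 90 < 120
  Ember: +45 → 80 ≥ 50
  Helix: +50 → 50 ≥ 30
  Ionix: +40 → 40 < 70
  Myriad: +40 → 40 ≥ 30
Round 4 — Ember, Helix, Myriad shut down.
  Axion: +30 → 120 ≥ 120
  Delta: +70 → 80 ≥ 30
  Flux: +30+20 → 60 < 110
Round 5 — Axion, Delta shut down.
  Ionix: +85 → 125 ≥ 70
Round 6 — Ionix shuts down.
No further shutdowns.

3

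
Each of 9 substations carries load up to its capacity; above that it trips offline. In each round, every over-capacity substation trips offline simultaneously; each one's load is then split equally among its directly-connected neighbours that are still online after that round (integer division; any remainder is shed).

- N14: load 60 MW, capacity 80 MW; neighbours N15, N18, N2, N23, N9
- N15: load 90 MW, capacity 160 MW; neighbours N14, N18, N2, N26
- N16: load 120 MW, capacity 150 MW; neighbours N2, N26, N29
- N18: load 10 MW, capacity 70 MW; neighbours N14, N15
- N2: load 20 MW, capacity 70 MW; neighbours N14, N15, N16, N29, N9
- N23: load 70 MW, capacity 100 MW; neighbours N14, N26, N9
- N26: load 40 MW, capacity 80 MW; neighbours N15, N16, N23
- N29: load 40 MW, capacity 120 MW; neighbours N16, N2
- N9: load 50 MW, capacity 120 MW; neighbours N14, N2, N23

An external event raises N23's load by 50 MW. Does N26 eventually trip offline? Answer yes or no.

no

Round 1 — N23 at 120 > 100. N23 trips offline.
  N23 sheds 120 MW to N14, N26, N9: 40 each.
    N14: 60+40 = 100 > 80
    N26: 40+40 = 80 ≤ 80
    N9: 50+40 = 90 ≤ 120
Round 2 — N14 trips offline.
  N14 sheds 100 MW to N15, N18, N2, N9: 25 each.
    N15: 90+25 = 115 ≤ 160
    N18: 10+25 = 35 ≤ 70
    N2: 20+25 = 45 ≤ 70
    N9: 90+25 = 115 ≤ 120
No further trips.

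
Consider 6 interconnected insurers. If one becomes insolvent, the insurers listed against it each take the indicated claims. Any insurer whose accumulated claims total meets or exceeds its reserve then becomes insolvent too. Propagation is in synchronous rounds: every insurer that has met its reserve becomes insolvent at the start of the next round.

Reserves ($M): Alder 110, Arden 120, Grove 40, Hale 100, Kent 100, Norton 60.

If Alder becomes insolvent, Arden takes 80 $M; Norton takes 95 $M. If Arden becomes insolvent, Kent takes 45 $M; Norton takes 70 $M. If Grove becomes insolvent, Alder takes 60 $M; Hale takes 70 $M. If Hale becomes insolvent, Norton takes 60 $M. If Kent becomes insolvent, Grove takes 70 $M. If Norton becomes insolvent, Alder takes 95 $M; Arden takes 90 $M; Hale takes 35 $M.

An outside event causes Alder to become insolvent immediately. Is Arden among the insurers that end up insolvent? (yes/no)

yes

Round 1 — Alder becomes insolvent (initial).
  Arden: +80 → 80 < 120
  Norton: +95 → 95 ≥ 60
Round 2 — Norton becomes insolvent.
  Arden: +90 → 170 ≥ 120
  Hale: +35 → 35 < 100
Round 3 — Arden becomes insolvent.
  Kent: +45 → 45 < 100
No further insolvencies.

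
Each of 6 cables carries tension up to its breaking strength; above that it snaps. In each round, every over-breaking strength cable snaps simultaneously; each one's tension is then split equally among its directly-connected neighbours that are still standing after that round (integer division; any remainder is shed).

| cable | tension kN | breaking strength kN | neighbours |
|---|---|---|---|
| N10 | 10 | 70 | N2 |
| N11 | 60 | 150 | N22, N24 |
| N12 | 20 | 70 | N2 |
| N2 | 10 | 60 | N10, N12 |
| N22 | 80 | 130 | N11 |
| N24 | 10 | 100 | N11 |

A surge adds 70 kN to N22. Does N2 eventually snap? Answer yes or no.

Round 1 — N22 at 150 > 130. N22 snaps.
  N22 sheds 150 kN to N11: 150 each.
    N11: 60+150 = 210 > 150
Round 2 — N11 snaps.
  N11 sheds 210 kN to N24: 210 each.
    N24: 10+210 = 220 > 100
Round 3 — N24 snaps.
  N24 sheds 220 kN: no online neighbours, lost.
No further breaks.

no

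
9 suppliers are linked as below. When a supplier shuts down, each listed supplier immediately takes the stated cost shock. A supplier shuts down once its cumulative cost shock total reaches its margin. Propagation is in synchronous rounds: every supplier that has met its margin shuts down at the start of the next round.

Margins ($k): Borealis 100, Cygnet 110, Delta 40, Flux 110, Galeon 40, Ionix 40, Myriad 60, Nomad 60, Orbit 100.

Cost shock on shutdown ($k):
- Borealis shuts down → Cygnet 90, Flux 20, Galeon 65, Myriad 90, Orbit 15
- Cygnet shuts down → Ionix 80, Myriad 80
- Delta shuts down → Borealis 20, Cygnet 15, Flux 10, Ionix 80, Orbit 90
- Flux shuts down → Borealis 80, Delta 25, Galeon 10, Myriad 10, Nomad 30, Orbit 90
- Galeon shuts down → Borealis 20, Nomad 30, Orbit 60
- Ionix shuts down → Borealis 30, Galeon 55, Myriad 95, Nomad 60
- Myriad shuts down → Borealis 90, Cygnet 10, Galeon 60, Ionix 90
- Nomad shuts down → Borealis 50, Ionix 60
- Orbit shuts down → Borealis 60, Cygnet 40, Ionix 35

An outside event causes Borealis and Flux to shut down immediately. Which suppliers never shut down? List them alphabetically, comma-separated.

Round 1 — Borealis, Flux shut down (initial).
  Cygnet: +90 → 90 < 110
  Delta: +25 → 25 < 40
  Galeon: +65+10 → 75 ≥ 40
  Myriad: +90+10 → 100 ≥ 60
  Nomad: +30 → 30 < 60
  Orbit: +15+90 → 105 ≥ 100
Round 2 — Galeon, Myriad, Orbit shut down.
  Cygnet: +10+40 → 140 ≥ 110
  Ionix: +90+35 → 125 ≥ 40
  Nomad: +30 → 60 ≥ 60
Round 3 — Cygnet, Ionix, Nomad shut down.
No further shutdowns.

Delta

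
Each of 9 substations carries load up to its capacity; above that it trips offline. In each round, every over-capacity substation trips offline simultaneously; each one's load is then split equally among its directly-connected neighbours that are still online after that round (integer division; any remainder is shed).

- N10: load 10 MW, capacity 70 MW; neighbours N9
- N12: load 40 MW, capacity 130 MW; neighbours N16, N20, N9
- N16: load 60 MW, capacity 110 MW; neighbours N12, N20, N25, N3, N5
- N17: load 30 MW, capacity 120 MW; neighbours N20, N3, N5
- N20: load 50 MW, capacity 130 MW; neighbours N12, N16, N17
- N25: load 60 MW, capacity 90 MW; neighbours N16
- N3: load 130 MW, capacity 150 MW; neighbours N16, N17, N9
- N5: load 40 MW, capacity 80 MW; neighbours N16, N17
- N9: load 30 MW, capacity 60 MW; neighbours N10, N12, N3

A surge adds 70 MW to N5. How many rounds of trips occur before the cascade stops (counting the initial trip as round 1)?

Round 1 — N5 at 110 > 80. N5 trips offline.
  N5 sheds 110 MW to N16, N17: 55 each.
    N16: 60+55 = 115 > 110
    N17: 30+55 = 85 ≤ 120
Round 2 — N16 trips offline.
  N16 sheds 115 MW to N12, N20, N25, N3: 28 each (3 lost).
    N12: 40+28 = 68 ≤ 130
    N20: 50+28 = 78 ≤ 130
    N25: 60+28 = 88 ≤ 90
    N3: 130+28 = 158 > 150
Round 3 — N3 trips offline.
  N3 sheds 158 MW to N17, N9: 79 each.
    N17: 85+79 = 164 > 120
    N9: 30+79 = 109 > 60
Round 4 — N17, N9 trip offline.
  N17 sheds 164 MW to N20: 164 each.
    N20: 78+164 = 242 > 130
  N9 sheds 109 MW to N10, N12: 54 each (1 lost).
    N10: 10+54 = 64 ≤ 70
    N12: 68+54 = 122 ≤ 130
Round 5 — N20 trips offline.
  N20 sheds 242 MW to N12: 242 each.
    N12: 122+242 = 364 > 130
Round 6 — N12 trips offline.
  N12 sheds 364 MW: no online neighbours, lost.
No further trips.

6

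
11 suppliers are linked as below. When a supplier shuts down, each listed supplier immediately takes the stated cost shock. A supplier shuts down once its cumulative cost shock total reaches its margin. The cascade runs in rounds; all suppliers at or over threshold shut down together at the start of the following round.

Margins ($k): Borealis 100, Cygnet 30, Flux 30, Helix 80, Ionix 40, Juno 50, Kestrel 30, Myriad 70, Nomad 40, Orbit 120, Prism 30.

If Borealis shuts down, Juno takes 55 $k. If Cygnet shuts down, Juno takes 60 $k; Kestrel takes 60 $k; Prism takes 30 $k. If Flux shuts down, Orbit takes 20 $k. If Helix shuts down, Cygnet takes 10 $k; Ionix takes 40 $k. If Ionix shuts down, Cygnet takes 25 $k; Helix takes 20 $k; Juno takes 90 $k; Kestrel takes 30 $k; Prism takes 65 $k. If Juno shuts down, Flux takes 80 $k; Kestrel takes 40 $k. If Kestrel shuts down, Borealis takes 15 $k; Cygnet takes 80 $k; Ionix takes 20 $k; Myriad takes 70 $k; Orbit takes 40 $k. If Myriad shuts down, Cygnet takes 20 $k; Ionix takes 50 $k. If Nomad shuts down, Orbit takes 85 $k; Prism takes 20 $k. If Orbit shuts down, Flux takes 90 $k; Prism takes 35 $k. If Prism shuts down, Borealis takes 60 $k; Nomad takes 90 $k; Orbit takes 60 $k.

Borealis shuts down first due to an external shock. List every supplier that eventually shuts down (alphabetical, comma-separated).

Round 1 — Borealis shuts down (initial).
  Juno: +55 → 55 ≥ 50
Round 2 — Juno shuts down.
  Flux: +80 → 80 ≥ 30
  Kestrel: +40 → 40 ≥ 30
Round 3 — Flux, Kestrel shut down.
  Cygnet: +80 → 80 ≥ 30
  Ionix: +20 → 20 < 40
  Myriad: +70 → 70 ≥ 70
  Orbit: +20+40 → 60 < 120
Round 4 — Cygnet, Myriad shut down.
  Ionix: +50 → 70 ≥ 40
  Prism: +30 → 30 ≥ 30
Round 5 — Ionix, Prism shut down.
  Helix: +20 → 20 < 80
  Nomad: +90 → 90 ≥ 40
  Orbit: +60 → 120 ≥ 120
Round 6 — Nomad, Orbit shut down.
No further shutdowns.

Borealis, Cygnet, Flux, Ionix, Juno, Kestrel, Myriad, Nomad, Orbit, Prism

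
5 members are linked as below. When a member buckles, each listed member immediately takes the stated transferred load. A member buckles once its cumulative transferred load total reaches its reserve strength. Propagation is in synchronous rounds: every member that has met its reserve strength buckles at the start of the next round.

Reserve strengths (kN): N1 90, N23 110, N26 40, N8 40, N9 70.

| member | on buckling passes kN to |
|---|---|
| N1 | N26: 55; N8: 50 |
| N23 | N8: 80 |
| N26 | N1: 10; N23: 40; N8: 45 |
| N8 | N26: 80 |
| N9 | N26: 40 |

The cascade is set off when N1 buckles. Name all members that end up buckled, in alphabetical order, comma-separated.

N1, N26, N8

Round 1 — N1 buckles (initial).
  N26: +55 → 55 ≥ 40
  N8: +50 → 50 ≥ 40
Round 2 — N26, N8 buckle.
  N23: +40 → 40 < 110
No further bucklings.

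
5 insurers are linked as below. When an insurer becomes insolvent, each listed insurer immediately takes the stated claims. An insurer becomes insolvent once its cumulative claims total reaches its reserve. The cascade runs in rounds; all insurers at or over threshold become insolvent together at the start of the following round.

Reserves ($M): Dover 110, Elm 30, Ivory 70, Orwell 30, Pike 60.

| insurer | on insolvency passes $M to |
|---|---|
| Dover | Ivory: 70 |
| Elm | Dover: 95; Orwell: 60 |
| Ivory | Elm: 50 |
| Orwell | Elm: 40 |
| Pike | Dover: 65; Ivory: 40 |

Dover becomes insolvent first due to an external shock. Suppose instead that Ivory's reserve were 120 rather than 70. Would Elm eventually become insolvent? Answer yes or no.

no

With Ivory's reserve at 120:
Round 1 — Dover becomes insolvent (initial).
  Ivory: +70 → 70 < 120
No further insolvencies.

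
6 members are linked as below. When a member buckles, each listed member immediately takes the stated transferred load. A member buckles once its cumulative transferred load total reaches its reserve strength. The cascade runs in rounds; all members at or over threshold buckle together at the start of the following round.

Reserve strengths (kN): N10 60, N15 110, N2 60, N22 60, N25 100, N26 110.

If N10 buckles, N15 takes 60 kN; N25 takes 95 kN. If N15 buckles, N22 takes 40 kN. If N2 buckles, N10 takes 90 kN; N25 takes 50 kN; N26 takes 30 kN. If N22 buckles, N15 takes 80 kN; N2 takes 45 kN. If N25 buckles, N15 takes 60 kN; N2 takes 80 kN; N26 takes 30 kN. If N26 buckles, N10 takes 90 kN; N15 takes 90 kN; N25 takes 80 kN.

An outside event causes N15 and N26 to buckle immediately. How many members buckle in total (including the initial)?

Round 1 — N15, N26 buckle (initial).
  N10: +90 → 90 ≥ 60
  N22: +40 → 40 < 60
  N25: +80 → 80 < 100
Round 2 — N10 buckles.
  N25: +95 → 175 ≥ 100
Round 3 — N25 buckles.
  N2: +80 → 80 ≥ 60
Round 4 — N2 buckles.
No further bucklings.

5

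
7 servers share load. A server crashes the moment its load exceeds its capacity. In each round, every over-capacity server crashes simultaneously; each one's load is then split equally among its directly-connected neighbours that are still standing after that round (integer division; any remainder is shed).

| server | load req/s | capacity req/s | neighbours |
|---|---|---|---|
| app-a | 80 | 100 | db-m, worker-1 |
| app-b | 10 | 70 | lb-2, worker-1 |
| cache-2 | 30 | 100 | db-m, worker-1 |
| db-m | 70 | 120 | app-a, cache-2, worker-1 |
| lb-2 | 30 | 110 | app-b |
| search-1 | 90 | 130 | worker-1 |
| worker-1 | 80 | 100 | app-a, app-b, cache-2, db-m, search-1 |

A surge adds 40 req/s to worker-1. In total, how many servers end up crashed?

4

Round 1 — worker-1 at 120 > 100. worker-1 crashes.
  worker-1 sheds 120 req/s to app-a, app-b, cache-2, db-m, search-1: 24 each.
    app-a: 80+24 = 104 > 100
    app-b: 10+24 = 34 ≤ 70
    cache-2: 30+24 = 54 ≤ 100
    db-m: 70+24 = 94 ≤ 120
    search-1: 90+24 = 114 ≤ 130
Round 2 — app-a crashes.
  app-a sheds 104 req/s to db-m: 104 each.
    db-m: 94+104 = 198 > 120
Round 3 — db-m crashes.
  db-m sheds 198 req/s to cache-2: 198 each.
    cache-2: 54+198 = 252 > 100
Round 4 — cache-2 crashes.
  cache-2 sheds 252 req/s: no online neighbours, lost.
No further crashes.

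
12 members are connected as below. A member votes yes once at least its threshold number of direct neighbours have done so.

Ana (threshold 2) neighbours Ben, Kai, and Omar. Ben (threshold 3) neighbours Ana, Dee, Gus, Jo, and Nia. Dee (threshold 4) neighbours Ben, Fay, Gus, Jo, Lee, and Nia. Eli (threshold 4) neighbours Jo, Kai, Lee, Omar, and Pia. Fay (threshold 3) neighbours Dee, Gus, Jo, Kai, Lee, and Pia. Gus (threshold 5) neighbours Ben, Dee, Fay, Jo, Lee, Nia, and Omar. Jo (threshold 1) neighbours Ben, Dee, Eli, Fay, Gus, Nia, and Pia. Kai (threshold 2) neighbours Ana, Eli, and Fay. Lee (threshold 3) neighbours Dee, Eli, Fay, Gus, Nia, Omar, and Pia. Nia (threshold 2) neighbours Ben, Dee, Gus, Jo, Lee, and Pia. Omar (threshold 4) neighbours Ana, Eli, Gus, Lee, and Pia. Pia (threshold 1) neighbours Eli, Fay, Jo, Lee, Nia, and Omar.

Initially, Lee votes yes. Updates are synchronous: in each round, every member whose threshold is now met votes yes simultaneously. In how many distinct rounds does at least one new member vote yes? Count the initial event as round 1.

Round 1 — Lee votes yes (initial).
Round 2 — checking thresholds:
  Dee: 1 of 6 neighbours < 4, below threshold.
  Eli: 1 of 5 neighbours < 4, below threshold.
  Fay: 1 of 6 neighbours < 3, below threshold.
  Gus: 1 of 7 neighbours < 5, below threshold.
  Nia: 1 of 6 neighbours < 2, below threshold.
  Omar: 1 of 5 neighbours < 4, below threshold.
  Pia: 1 of 6 neighbours ≥ 1, votes yes.
Round 3 — checking thresholds:
  Dee: 1 of 6 neighbours < 4, below threshold.
  Eli: 2 of 5 neighbours < 4, below threshold.
  Fay: 2 of 6 neighbours < 3, below threshold.
  Gus: 1 of 7 neighbours < 5, below threshold.
  Jo: 1 of 7 neighbours ≥ 1, votes yes.
  Nia: 2 of 6 neighbours ≥ 2, votes yes.
  Omar: 2 of 5 neighbours < 4, below threshold.
Round 4 — checking thresholds:
  Ben: 2 of 5 neighbours < 3, below threshold.
  Dee: 3 of 6 neighbours < 4, below threshold.
  Eli: 3 of 5 neighbours < 4, below threshold.
  Fay: 3 of 6 neighbours ≥ 3, votes yes.
  Gus: 3 of 7 neighbours < 5, below threshold.
  Omar: 2 of 5 neighbours < 4, below threshold.
Round 5 — checking thresholds:
  Ben: 2 of 5 neighbours < 3, below threshold.
  Dee: 4 of 6 neighbours ≥ 4, votes yes.
  Eli: 3 of 5 neighbours < 4, below threshold.
  Gus: 4 of 7 neighbours < 5, below threshold.
  Kai: 1 of 3 neighbours < 2, below threshold.
  Omar: 2 of 5 neighbours < 4, below threshold.
Round 6 — checking thresholds:
  Ben: 3 of 5 neighbours ≥ 3, votes yes.
  Eli: 3 of 5 neighbours < 4, below threshold.
  Gus: 5 of 7 neighbours ≥ 5, votes yes.
  Kai: 1 of 3 neighbours < 2, below threshold.
  Omar: 2 of 5 neighbours < 4, below threshold.
Round 7 — no new yes votes; cascade stops.

6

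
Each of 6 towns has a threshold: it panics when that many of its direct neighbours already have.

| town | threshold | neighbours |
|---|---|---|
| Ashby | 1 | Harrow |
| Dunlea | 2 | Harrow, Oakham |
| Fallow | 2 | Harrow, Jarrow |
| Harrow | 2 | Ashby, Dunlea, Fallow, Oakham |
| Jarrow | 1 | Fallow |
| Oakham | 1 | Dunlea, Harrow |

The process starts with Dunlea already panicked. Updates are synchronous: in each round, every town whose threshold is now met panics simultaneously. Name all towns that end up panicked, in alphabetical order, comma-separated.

Round 1 — Dunlea panics (initial).
Round 2 — checking thresholds:
  Harrow: 1 of 4 neighbours < 2, holds.
  Oakham: 1 of 2 neighbours ≥ 1, panics.
Round 3 — checking thresholds:
  Harrow: 2 of 4 neighbours ≥ 2, panics.
Round 4 — checking thresholds:
  Ashby: 1 of 1 neighbours ≥ 1, panics.
  Fallow: 1 of 2 neighbours < 2, holds.
Round 5 — no new panics; cascade stops.

Ashby, Dunlea, Harrow, Oakham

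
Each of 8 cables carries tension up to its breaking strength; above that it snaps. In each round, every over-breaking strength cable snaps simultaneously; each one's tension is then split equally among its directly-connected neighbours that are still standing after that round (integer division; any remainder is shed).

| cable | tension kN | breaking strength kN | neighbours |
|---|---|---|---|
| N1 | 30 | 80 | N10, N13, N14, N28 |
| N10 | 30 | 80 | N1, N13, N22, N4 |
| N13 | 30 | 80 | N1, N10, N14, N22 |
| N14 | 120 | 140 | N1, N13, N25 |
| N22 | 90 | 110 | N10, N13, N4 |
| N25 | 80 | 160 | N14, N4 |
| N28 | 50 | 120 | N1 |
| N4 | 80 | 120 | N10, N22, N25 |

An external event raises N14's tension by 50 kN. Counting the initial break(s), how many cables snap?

7

Round 1 — N14 at 170 > 140. N14 snaps.
  N14 sheds 170 kN to N1, N13, N25: 56 each (2 lost).
    N1: 30+56 = 86 > 80
    N13: 30+56 = 86 > 80
    N25: 80+56 = 136 ≤ 160
Round 2 — N1, N13 snap.
  N1 sheds 86 kN to N10, N28: 43 each.
    N10: 30+43 = 73 ≤ 80
    N28: 50+43 = 93 ≤ 120
  N13 sheds 86 kN to N10, N22: 43 each.
    N10: 73+43 = 116 > 80
    N22: 90+43 = 133 > 110
Round 3 — N10, N22 snap.
  N10 sheds 116 kN to N4: 116 each.
    N4: 80+116 = 196 > 120
  N22 sheds 133 kN to N4: 133 each.
    N4: 196+133 = 329 > 120
Round 4 — N4 snaps.
  N4 sheds 329 kN to N25: 329 each.
    N25: 136+329 = 465 > 160
Round 5 — N25 snaps.
  N25 sheds 465 kN: no online neighbours, lost.
No further breaks.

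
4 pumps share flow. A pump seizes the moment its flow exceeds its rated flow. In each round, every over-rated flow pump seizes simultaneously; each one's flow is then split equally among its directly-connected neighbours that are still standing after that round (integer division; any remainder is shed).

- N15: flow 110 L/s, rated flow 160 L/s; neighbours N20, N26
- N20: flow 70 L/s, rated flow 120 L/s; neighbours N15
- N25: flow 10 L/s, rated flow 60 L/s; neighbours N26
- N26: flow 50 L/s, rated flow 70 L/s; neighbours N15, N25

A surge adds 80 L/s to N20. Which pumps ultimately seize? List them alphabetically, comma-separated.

N15, N20, N25, N26

Round 1 — N20 at 150 > 120. N20 seizes.
  N20 sheds 150 L/s to N15: 150 each.
    N15: 110+150 = 260 > 160
Round 2 — N15 seizes.
  N15 sheds 260 L/s to N26: 260 each.
    N26: 50+260 = 310 > 70
Round 3 — N26 seizes.
  N26 sheds 310 L/s to N25: 310 each.
    N25: 10+310 = 320 > 60
Round 4 — N25 seizes.
  N25 sheds 320 L/s: no online neighbours, lost.
No further seizures.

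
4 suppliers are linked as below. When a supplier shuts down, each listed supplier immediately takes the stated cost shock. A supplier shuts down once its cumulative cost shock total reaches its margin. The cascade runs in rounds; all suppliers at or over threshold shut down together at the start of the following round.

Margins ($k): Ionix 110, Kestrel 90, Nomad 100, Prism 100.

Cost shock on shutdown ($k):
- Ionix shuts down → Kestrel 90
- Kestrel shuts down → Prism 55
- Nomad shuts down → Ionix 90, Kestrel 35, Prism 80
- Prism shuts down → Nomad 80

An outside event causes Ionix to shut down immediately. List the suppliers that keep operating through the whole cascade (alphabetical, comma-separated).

Nomad, Prism

Round 1 — Ionix shuts down (initial).
  Kestrel: +90 → 90 ≥ 90
Round 2 — Kestrel shuts down.
  Prism: +55 → 55 < 100
No further shutdowns.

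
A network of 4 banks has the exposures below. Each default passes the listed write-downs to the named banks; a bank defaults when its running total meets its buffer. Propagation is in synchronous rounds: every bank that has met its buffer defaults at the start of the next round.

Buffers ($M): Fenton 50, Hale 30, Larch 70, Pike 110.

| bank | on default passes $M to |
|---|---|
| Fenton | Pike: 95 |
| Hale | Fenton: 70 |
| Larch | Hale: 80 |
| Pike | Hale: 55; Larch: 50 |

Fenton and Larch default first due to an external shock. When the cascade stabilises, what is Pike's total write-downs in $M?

95

Round 1 — Fenton, Larch default (initial).
  Hale: +80 → 80 ≥ 30
  Pike: +95 → 95 < 110
Round 2 — Hale defaults.
No further defaults.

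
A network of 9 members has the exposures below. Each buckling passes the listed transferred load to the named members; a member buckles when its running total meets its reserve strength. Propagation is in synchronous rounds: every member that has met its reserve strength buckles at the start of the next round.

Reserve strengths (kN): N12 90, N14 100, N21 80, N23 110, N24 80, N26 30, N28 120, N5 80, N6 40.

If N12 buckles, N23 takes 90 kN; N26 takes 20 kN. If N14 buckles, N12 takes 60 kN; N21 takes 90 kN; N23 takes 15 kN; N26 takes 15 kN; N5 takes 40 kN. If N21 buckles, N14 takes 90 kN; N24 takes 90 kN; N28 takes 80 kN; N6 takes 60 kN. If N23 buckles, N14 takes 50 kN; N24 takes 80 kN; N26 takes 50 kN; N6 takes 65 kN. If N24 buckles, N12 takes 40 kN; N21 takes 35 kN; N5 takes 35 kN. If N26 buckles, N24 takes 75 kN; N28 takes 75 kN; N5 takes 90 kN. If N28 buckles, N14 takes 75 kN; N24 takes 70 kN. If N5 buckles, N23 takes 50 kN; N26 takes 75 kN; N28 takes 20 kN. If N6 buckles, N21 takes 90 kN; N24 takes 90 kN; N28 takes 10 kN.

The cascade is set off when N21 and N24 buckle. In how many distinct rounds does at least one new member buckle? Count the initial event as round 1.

2

Round 1 — N21, N24 buckle (initial).
  N12: +40 → 40 < 90
  N14: +90 → 90 < 100
  N28: +80 → 80 < 120
  N5: +35 → 35 < 80
  N6: +60 → 60 ≥ 40
Round 2 — N6 buckles.
  N28: +10 → 90 < 120
No further bucklings.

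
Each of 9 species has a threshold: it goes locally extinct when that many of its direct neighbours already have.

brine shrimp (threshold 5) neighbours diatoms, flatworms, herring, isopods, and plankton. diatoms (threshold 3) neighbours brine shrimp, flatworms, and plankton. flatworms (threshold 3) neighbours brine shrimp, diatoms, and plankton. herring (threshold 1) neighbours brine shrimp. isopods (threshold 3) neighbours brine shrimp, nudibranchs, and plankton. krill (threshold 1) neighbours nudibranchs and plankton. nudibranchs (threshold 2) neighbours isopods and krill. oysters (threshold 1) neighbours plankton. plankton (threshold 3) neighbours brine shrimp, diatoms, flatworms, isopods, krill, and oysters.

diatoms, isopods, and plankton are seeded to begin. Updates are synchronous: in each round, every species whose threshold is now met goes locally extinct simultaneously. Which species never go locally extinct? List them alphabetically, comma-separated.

brine shrimp, flatworms, herring

Round 1 — diatoms, isopods, plankton go locally extinct (initial).
Round 2 — checking thresholds:
  brine shrimp: 3 of 5 neighbours < 5, not yet.
  flatworms: 2 of 3 neighbours < 3, not yet.
  krill: 1 of 2 neighbours ≥ 1, goes locally extinct.
  nudibranchs: 1 of 2 neighbours < 2, not yet.
  oysters: 1 of 1 neighbours ≥ 1, goes locally extinct.
Round 3 — checking thresholds:
  brine shrimp: 3 of 5 neighbours < 5, not yet.
  flatworms: 2 of 3 neighbours < 3, not yet.
  nudibranchs: 2 of 2 neighbours ≥ 2, goes locally extinct.
Round 4 — no new extinctions; cascade stops.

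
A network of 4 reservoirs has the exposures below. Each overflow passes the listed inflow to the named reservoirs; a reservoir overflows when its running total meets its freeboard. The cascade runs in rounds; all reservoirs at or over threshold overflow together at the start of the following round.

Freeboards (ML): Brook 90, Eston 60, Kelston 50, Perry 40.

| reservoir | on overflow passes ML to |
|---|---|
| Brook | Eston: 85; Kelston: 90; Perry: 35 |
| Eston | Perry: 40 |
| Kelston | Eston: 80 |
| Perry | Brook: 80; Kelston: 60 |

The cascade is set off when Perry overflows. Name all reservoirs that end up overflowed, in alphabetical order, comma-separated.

Round 1 — Perry overflows (initial).
  Brook: +80 → 80 < 90
  Kelston: +60 → 60 ≥ 50
Round 2 — Kelston overflows.
  Eston: +80 → 80 ≥ 60
Round 3 — Eston overflows.
No further overflows.

Eston, Kelston, Perry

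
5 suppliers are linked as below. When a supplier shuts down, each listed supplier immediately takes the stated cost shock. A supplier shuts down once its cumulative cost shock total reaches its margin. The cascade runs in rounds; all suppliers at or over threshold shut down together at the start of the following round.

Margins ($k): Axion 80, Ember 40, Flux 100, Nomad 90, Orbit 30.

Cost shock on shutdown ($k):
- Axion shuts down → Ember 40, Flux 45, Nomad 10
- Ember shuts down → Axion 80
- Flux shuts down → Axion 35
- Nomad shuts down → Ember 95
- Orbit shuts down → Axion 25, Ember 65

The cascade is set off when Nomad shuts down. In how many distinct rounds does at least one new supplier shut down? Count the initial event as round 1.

3

Round 1 — Nomad shuts down (initial).
  Ember: +95 → 95 ≥ 40
Round 2 — Ember shuts down.
  Axion: +80 → 80 ≥ 80
Round 3 — Axion shuts down.
  Flux: +45 → 45 < 100
No further shutdowns.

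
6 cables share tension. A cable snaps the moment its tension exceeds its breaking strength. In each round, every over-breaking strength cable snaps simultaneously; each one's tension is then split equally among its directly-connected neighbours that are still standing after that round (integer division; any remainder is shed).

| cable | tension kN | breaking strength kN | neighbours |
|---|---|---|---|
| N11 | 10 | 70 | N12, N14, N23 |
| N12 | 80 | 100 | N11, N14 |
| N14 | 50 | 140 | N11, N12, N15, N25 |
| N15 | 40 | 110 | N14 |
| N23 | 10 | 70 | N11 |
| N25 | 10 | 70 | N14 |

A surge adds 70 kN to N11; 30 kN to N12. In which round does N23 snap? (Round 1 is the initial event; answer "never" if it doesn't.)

Round 1 — N11 at 80 > 70; N12 at 110 > 100. N11, N12 snap.
  N11 sheds 80 kN to N14, N23: 40 each.
    N14: 50+40 = 90 ≤ 140
    N23: 10+40 = 50 ≤ 70
  N12 sheds 110 kN to N14: 110 each.
    N14: 90+110 = 200 > 140
Round 2 — N14 snaps.
  N14 sheds 200 kN to N15, N25: 100 each.
    N15: 40+100 = 140 > 110
    N25: 10+100 = 110 > 70
Round 3 — N15, N25 snap.
  N15 sheds 140 kN: no online neighbours, lost.
  N25 sheds 110 kN: no online neighbours, lost.
No further breaks.

never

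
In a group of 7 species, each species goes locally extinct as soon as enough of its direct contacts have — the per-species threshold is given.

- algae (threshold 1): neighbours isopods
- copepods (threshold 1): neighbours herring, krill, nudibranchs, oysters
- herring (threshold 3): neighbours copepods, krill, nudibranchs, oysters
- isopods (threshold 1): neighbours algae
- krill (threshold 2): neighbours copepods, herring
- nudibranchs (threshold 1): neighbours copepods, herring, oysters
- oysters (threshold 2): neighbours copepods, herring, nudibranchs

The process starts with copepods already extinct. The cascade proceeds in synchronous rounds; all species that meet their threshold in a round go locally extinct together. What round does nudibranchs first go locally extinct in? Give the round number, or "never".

2

Round 1 — copepods goes locally extinct (initial).
Round 2 — checking thresholds:
  herring: 1 of 4 neighbours < 3, not yet.
  krill: 1 of 2 neighbours < 2, not yet.
  nudibranchs: 1 of 3 neighbours ≥ 1, goes locally extinct.
  oysters: 1 of 3 neighbours < 2, not yet.
Round 3 — checking thresholds:
  herring: 2 of 4 neighbours < 3, not yet.
  krill: 1 of 2 neighbours < 2, not yet.
  oysters: 2 of 3 neighbours ≥ 2, goes locally extinct.
Round 4 — checking thresholds:
  herring: 3 of 4 neighbours ≥ 3, goes locally extinct.
  krill: 1 of 2 neighbours < 2, not yet.
Round 5 — checking thresholds:
  krill: 2 of 2 neighbours ≥ 2, goes locally extinct.
Round 6 — no new extinctions; cascade stops.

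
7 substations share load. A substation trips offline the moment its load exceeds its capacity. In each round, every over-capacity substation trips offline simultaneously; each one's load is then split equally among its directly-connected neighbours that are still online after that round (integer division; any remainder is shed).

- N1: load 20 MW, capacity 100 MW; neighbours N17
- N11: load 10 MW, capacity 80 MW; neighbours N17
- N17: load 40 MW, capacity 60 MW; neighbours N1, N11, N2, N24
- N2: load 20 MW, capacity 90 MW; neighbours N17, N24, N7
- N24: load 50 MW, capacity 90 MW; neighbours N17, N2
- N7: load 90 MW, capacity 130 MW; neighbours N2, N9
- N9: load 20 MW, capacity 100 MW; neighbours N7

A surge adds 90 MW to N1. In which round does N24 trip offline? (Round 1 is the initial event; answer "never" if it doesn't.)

Round 1 — N1 at 110 > 100. N1 trips offline.
  N1 sheds 110 MW to N17: 110 each.
    N17: 40+110 = 150 > 60
Round 2 — N17 trips offline.
  N17 sheds 150 MW to N11, N2, N24: 50 each.
    N11: 10+50 = 60 ≤ 80
    N2: 20+50 = 70 ≤ 90
    N24: 50+50 = 100 > 90
Round 3 — N24 trips offline.
  N24 sheds 100 MW to N2: 100 each.
    N2: 70+100 = 170 > 90
Round 4 — N2 trips offline.
  N2 sheds 170 MW to N7: 170 each.
    N7: 90+170 = 260 > 130
Round 5 — N7 trips offline.
  N7 sheds 260 MW to N9: 260 each.
    N9: 20+260 = 280 > 100
Round 6 — N9 trips offline.
  N9 sheds 280 MW: no online neighbours, lost.
No further trips.

3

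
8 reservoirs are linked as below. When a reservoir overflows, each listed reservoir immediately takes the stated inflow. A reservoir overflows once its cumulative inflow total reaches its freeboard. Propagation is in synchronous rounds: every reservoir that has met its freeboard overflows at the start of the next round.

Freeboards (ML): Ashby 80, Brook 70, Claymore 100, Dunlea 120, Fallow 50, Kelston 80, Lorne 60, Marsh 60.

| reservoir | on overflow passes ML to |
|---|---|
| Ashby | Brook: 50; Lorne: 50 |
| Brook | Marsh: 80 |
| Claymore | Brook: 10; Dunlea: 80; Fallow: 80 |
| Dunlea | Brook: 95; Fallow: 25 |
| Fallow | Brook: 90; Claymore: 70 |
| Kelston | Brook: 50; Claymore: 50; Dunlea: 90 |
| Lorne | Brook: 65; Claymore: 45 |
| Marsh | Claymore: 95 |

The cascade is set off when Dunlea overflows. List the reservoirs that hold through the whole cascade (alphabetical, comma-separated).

Ashby, Claymore, Fallow, Kelston, Lorne

Round 1 — Dunlea overflows (initial).
  Brook: +95 → 95 ≥ 70
  Fallow: +25 → 25 < 50
Round 2 — Brook overflows.
  Marsh: +80 → 80 ≥ 60
Round 3 — Marsh overflows.
  Claymore: +95 → 95 < 100
No further overflows.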